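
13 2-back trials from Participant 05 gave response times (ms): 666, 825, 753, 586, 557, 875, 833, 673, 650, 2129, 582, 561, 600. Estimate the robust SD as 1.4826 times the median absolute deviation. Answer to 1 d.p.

Sorted: 557, 561, 582, 586, 600, 650, 666, 673, 753, 825, 833, 875, 2129 → median = 666
|x − 666| sorted: 0, 7, 16, 66, 80, 84, 87, 105, 109, 159, 167, 209, 1463 → MAD = 87
Robust SD ≈ 1.4826 × 87 = 128.986

129.0 ms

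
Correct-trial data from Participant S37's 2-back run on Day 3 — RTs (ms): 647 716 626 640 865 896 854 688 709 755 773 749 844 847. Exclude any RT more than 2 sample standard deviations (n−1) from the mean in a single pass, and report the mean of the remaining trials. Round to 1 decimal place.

757.8 ms

n = 14, ΣRT = 10609, M = 757.786
Σ(x−M)² = 108074.36; s = √(108074.36/13) = 91.178
Cutoffs: 757.786 ± 2·91.178 → [575.4, 940.1]
No RTs fall outside the cutoffs; all 14 retained. Mean = 10609/14 = 757.786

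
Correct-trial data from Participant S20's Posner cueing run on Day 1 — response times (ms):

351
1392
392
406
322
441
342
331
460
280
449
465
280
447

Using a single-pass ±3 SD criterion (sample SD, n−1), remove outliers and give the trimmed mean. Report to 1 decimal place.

n = 14, ΣRT = 6358, M = 454.143
Σ(x−M)² = 1002649.71; s = √(1002649.71/13) = 277.717
Cutoffs: 454.143 ± 3·277.717 → [-379.0, 1287.3]
Outside: 1392 → excluded.
Retained (n=13): Σ = 4966, mean = 4966/13 = 382.000

382.0 ms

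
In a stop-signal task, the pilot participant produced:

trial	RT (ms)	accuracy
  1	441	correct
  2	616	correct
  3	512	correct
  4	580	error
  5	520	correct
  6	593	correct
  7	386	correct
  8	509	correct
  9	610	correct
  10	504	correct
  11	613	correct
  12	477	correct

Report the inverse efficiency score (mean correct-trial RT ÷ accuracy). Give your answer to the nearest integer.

Correct trials (n=11): 441, 616, 512, 520, 593, 386, 509, 610, 504, 613, 477
Mean correct RT = 5781/11 = 525.5455 ms
Proportion correct = 11/12
IES = 525.5455 / (11/12) = 573.322 ms

573 ms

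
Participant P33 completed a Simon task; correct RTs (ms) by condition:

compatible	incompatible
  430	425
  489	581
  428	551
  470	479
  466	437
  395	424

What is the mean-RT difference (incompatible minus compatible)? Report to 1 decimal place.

36.5 ms

M(compatible) = 2678/6 = 446.333
M(incompatible) = 2897/6 = 482.833
Difference = 482.833 − 446.333 = 36.500 ms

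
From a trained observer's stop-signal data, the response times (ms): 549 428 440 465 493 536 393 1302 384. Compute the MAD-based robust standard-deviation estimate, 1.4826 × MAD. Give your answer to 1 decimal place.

105.3 ms

Sorted: 384, 393, 428, 440, 465, 493, 536, 549, 1302 → median = 465
|x − 465| sorted: 0, 25, 28, 37, 71, 72, 81, 84, 837 → MAD = 71
Robust SD ≈ 1.4826 × 71 = 105.265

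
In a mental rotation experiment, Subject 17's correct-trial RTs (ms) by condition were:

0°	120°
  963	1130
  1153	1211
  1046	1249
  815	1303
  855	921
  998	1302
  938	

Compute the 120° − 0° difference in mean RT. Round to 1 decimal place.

M(0°) = 6768/7 = 966.857
M(120°) = 7116/6 = 1186.000
Difference = 1186.000 − 966.857 = 219.143 ms

219.1 ms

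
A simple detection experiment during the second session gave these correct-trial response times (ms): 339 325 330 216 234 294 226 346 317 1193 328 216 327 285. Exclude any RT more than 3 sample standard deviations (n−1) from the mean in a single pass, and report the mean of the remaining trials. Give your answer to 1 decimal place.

n = 14, ΣRT = 4976, M = 355.429
Σ(x−M)² = 785605.43; s = √(785605.43/13) = 245.828
Cutoffs: 355.429 ± 3·245.828 → [-382.1, 1092.9]
Outside: 1193 → excluded.
Retained (n=13): Σ = 3783, mean = 3783/13 = 291.000

291.0 ms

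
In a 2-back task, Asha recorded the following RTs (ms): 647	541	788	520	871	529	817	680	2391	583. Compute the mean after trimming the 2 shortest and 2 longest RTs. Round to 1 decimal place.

676.0 ms

Sorted: 520, 529, 541, 583, 647, 680, 788, 817, 871, 2391
Drop lowest 2 (520, 529) and highest 2 (871, 2391)
Remaining (n=6): Σ = 4056, mean = 4056/6 = 676.000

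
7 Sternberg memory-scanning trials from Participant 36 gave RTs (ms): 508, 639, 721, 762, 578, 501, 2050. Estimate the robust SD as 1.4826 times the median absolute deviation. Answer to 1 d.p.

182.4 ms

Sorted: 501, 508, 578, 639, 721, 762, 2050 → median = 639
|x − 639| sorted: 0, 61, 82, 123, 131, 138, 1411 → MAD = 123
Robust SD ≈ 1.4826 × 123 = 182.360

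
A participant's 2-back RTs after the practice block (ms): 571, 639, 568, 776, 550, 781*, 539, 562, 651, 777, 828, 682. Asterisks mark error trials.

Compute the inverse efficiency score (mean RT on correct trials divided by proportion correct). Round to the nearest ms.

708 ms

Correct trials (n=11): 571, 639, 568, 776, 550, 539, 562, 651, 777, 828, 682
Mean correct RT = 7143/11 = 649.3636 ms
Proportion correct = 11/12
IES = 649.3636 / (11/12) = 708.397 ms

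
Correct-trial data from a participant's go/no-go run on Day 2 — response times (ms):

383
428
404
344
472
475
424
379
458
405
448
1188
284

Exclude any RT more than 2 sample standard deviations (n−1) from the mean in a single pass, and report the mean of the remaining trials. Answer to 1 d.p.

n = 13, ΣRT = 6092, M = 468.615
Σ(x−M)² = 594939.08; s = √(594939.08/12) = 222.662
Cutoffs: 468.615 ± 2·222.662 → [23.3, 913.9]
Outside: 1188 → excluded.
Retained (n=12): Σ = 4904, mean = 4904/12 = 408.667

408.7 ms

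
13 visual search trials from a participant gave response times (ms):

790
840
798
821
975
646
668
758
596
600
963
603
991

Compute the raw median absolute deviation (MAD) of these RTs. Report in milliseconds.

144 ms

Sorted: 596, 600, 603, 646, 668, 758, 790, 798, 821, 840, 963, 975, 991 → median = 790
|x − 790|: 0, 50, 8, 31, 185, 144, 122, 32, 194, 190, 173, 187, 201
Sorted deviations: 0, 8, 31, 32, 50, 122, 144, 173, 185, 187, 190, 194, 201 → MAD = 144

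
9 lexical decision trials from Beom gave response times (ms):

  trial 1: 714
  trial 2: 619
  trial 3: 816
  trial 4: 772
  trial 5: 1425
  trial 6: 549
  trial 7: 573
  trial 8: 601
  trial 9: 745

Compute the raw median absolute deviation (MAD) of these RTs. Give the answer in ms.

102 ms

Sorted: 549, 573, 601, 619, 714, 745, 772, 816, 1425 → median = 714
|x − 714|: 0, 95, 102, 58, 711, 165, 141, 113, 31
Sorted deviations: 0, 31, 58, 95, 102, 113, 141, 165, 711 → MAD = 102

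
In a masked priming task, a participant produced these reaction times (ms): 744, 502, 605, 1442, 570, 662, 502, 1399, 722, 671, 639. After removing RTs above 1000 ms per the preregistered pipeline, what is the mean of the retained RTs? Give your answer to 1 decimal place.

624.1 ms

Excluded: 1399, 1442
Retained (n=9): Σ = 5617
Mean = 5617/9 = 624.1111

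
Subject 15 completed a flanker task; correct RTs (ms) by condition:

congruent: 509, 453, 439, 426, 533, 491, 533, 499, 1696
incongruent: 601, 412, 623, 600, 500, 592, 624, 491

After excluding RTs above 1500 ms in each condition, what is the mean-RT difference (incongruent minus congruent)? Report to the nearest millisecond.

congruent: exclude 1696
M(congruent) = 3883/8 = 485.375
M(incongruent) = 4443/8 = 555.375
Difference = 555.375 − 485.375 = 70.000 ms

70 ms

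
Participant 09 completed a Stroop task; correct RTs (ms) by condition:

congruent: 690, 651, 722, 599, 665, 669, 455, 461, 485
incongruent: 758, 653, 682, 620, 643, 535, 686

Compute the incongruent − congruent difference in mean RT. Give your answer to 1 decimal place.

M(congruent) = 5397/9 = 599.667
M(incongruent) = 4577/7 = 653.857
Difference = 653.857 − 599.667 = 54.190 ms

54.2 ms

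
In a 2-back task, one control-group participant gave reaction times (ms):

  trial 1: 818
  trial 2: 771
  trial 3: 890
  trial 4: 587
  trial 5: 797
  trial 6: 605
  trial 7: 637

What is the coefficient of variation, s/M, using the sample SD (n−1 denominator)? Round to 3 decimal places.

n = 7, Σ = 5105, M = 729.2857
Σ(x−M)² = 84233.429; s = √(84233.429/6) = 118.4859
CV = 118.4859 / 729.2857 = 0.16247

0.162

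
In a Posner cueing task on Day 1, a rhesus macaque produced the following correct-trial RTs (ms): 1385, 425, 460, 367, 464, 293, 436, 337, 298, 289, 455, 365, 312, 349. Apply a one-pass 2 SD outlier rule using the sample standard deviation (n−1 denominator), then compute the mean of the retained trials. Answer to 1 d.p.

373.1 ms

n = 14, ΣRT = 6235, M = 445.357
Σ(x−M)² = 1004867.21; s = √(1004867.21/13) = 278.024
Cutoffs: 445.357 ± 2·278.024 → [-110.7, 1001.4]
Outside: 1385 → excluded.
Retained (n=13): Σ = 4850, mean = 4850/13 = 373.077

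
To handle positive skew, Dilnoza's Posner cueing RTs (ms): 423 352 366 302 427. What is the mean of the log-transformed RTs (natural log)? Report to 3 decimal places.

5.916

ln(RT): 6.0474, 5.8636, 5.9026, 5.7104, 6.0568
Σ ln(RT) = 29.5808
Mean = 29.5808/5 = 5.91617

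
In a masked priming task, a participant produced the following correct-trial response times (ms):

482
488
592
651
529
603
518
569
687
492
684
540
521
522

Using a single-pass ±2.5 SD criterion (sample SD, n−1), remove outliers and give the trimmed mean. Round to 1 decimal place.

562.7 ms

n = 14, ΣRT = 7878, M = 562.714
Σ(x−M)² = 64618.86; s = √(64618.86/13) = 70.503
Cutoffs: 562.714 ± 2.5·70.503 → [386.5, 739.0]
No RTs fall outside the cutoffs; all 14 retained. Mean = 7878/14 = 562.714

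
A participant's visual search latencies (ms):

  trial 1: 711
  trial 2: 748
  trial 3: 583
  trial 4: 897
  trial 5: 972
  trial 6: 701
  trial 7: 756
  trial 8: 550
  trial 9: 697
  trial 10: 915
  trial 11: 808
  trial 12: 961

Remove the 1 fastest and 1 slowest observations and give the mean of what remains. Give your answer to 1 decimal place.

777.7 ms

Sorted: 550, 583, 697, 701, 711, 748, 756, 808, 897, 915, 961, 972
Drop lowest 1 (550) and highest 1 (972)
Remaining (n=10): Σ = 7777, mean = 7777/10 = 777.700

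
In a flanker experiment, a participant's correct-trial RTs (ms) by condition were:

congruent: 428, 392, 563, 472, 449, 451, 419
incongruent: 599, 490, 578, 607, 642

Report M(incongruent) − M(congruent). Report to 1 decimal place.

M(congruent) = 3174/7 = 453.429
M(incongruent) = 2916/5 = 583.200
Difference = 583.200 − 453.429 = 129.771 ms

129.8 ms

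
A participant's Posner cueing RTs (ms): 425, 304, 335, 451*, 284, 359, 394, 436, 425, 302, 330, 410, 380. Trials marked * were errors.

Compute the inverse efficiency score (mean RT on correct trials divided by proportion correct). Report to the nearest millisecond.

396 ms

Correct trials (n=12): 425, 304, 335, 284, 359, 394, 436, 425, 302, 330, 410, 380
Mean correct RT = 4384/12 = 365.3333 ms
Proportion correct = 12/13
IES = 365.3333 / (12/13) = 395.778 ms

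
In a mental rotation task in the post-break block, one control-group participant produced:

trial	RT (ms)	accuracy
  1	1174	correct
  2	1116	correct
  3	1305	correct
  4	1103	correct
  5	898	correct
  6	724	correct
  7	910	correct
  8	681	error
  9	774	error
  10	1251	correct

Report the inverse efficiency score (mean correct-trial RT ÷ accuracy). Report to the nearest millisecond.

Correct trials (n=8): 1174, 1116, 1305, 1103, 898, 724, 910, 1251
Mean correct RT = 8481/8 = 1060.1250 ms
Proportion correct = 8/10
IES = 1060.1250 / (8/10) = 1325.156 ms

1325 ms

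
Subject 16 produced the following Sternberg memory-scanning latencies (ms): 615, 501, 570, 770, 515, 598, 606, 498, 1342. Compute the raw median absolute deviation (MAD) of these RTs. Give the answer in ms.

Sorted: 498, 501, 515, 570, 598, 606, 615, 770, 1342 → median = 598
|x − 598|: 17, 97, 28, 172, 83, 0, 8, 100, 744
Sorted deviations: 0, 8, 17, 28, 83, 97, 100, 172, 744 → MAD = 83

83 ms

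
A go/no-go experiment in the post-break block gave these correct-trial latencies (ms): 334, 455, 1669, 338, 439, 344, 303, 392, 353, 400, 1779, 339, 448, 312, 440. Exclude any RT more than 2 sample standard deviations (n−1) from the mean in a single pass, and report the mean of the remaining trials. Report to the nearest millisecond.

n = 15, ΣRT = 8345, M = 556.333
Σ(x−M)² = 3188333.33; s = √(3188333.33/14) = 477.219
Cutoffs: 556.333 ± 2·477.219 → [-398.1, 1510.8]
Outside: 1669, 1779 → excluded.
Retained (n=13): Σ = 4897, mean = 4897/13 = 376.692

377 ms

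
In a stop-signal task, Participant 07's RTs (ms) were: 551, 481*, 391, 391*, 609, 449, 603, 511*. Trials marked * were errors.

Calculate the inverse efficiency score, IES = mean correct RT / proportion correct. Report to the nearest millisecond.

833 ms

Correct trials (n=5): 551, 391, 609, 449, 603
Mean correct RT = 2603/5 = 520.6000 ms
Proportion correct = 5/8
IES = 520.6000 / (5/8) = 832.960 ms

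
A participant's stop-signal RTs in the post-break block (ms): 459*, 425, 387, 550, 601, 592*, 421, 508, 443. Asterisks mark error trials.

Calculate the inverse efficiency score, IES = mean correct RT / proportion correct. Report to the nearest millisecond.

Correct trials (n=7): 425, 387, 550, 601, 421, 508, 443
Mean correct RT = 3335/7 = 476.4286 ms
Proportion correct = 7/9
IES = 476.4286 / (7/9) = 612.551 ms

613 ms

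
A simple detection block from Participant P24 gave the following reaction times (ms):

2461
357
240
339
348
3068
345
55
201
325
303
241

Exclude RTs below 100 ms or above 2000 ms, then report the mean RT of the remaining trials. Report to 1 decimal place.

299.9 ms

Excluded: 55, 2461, 3068
Retained (n=9): Σ = 2699
Mean = 2699/9 = 299.8889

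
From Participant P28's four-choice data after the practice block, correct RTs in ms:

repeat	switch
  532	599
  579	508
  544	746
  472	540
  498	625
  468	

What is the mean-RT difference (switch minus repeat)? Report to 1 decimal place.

88.1 ms

M(repeat) = 3093/6 = 515.500
M(switch) = 3018/5 = 603.600
Difference = 603.600 − 515.500 = 88.100 ms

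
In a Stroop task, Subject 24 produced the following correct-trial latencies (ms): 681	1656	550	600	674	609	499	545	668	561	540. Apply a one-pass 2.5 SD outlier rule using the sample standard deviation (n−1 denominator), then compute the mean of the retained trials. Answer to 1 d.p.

n = 11, ΣRT = 7583, M = 689.364
Σ(x−M)² = 1064880.55; s = √(1064880.55/10) = 326.325
Cutoffs: 689.364 ± 2.5·326.325 → [-126.4, 1505.2]
Outside: 1656 → excluded.
Retained (n=10): Σ = 5927, mean = 5927/10 = 592.700

592.7 ms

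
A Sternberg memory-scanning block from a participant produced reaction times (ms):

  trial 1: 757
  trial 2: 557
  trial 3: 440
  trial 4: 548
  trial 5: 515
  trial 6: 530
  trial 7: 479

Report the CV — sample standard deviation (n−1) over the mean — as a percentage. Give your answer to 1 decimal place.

18.5%

n = 7, Σ = 3826, M = 546.5714
Σ(x−M)² = 61585.714; s = √(61585.714/6) = 101.3128
CV = 101.3128 / 546.5714 = 0.18536 = 18.536%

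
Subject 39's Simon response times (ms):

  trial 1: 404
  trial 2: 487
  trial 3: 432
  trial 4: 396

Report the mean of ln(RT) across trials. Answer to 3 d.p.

ln(RT): 6.0014, 6.1883, 6.0684, 5.9814
Σ ln(RT) = 24.2395
Mean = 24.2395/4 = 6.05988

6.060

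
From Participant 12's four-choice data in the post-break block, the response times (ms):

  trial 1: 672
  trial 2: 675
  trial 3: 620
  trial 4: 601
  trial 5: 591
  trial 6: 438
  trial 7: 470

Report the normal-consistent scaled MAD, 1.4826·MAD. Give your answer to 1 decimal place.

Sorted: 438, 470, 591, 601, 620, 672, 675 → median = 601
|x − 601| sorted: 0, 10, 19, 71, 74, 131, 163 → MAD = 71
Robust SD ≈ 1.4826 × 71 = 105.265

105.3 ms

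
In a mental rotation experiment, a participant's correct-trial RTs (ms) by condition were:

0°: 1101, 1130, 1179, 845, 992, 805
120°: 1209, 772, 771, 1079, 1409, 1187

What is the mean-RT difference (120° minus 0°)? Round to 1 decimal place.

62.5 ms

M(0°) = 6052/6 = 1008.667
M(120°) = 6427/6 = 1071.167
Difference = 1071.167 − 1008.667 = 62.500 ms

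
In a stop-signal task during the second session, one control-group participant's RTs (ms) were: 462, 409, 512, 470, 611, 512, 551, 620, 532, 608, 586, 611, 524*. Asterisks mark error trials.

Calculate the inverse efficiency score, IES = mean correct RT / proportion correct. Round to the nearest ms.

585 ms

Correct trials (n=12): 462, 409, 512, 470, 611, 512, 551, 620, 532, 608, 586, 611
Mean correct RT = 6484/12 = 540.3333 ms
Proportion correct = 12/13
IES = 540.3333 / (12/13) = 585.361 ms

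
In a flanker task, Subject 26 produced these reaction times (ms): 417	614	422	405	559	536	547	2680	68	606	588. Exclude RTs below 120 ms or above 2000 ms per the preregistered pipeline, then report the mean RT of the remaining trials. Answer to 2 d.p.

Excluded: 68, 2680
Retained (n=9): Σ = 4694
Mean = 4694/9 = 521.5556

521.56 ms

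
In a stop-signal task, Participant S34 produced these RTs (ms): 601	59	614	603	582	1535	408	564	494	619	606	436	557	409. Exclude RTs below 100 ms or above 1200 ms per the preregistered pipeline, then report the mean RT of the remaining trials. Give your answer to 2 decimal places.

Excluded: 59, 1535
Retained (n=12): Σ = 6493
Mean = 6493/12 = 541.0833

541.08 ms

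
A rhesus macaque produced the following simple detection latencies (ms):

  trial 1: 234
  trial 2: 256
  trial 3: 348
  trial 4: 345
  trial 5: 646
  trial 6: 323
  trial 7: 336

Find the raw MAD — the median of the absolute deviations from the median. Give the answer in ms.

Sorted: 234, 256, 323, 336, 345, 348, 646 → median = 336
|x − 336|: 102, 80, 12, 9, 310, 13, 0
Sorted deviations: 0, 9, 12, 13, 80, 102, 310 → MAD = 13

13 ms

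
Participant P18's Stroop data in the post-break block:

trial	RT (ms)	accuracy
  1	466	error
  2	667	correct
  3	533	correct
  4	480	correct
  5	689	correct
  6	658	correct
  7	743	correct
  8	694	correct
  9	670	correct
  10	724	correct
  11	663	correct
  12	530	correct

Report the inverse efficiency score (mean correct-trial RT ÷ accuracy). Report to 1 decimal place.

Correct trials (n=11): 667, 533, 480, 689, 658, 743, 694, 670, 724, 663, 530
Mean correct RT = 7051/11 = 641.0000 ms
Proportion correct = 11/12
IES = 641.0000 / (11/12) = 699.273 ms

699.3 ms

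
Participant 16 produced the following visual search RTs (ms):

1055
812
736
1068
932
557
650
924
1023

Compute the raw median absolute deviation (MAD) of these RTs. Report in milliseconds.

131 ms

Sorted: 557, 650, 736, 812, 924, 932, 1023, 1055, 1068 → median = 924
|x − 924|: 131, 112, 188, 144, 8, 367, 274, 0, 99
Sorted deviations: 0, 8, 99, 112, 131, 144, 188, 274, 367 → MAD = 131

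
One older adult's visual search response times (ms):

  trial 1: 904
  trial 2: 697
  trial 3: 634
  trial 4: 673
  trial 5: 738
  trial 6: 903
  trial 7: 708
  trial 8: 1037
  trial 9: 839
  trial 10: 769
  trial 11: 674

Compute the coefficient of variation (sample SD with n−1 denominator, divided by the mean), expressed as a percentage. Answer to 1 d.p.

n = 11, Σ = 8576, M = 779.6364
Σ(x−M)² = 157992.545; s = √(157992.545/10) = 125.6951
CV = 125.6951 / 779.6364 = 0.16122 = 16.122%

16.1%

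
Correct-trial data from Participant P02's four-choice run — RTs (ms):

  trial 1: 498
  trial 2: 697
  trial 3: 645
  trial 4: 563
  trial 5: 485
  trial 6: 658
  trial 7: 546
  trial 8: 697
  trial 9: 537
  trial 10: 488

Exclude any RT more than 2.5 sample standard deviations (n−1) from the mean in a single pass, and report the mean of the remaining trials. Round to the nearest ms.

581 ms

n = 10, ΣRT = 5814, M = 581.400
Σ(x−M)² = 65174.40; s = √(65174.40/9) = 85.098
Cutoffs: 581.400 ± 2.5·85.098 → [368.7, 794.1]
No RTs fall outside the cutoffs; all 10 retained. Mean = 5814/10 = 581.400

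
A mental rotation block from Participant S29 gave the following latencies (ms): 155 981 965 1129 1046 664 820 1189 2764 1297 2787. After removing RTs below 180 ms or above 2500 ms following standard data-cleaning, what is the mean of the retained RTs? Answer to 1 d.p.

Excluded: 155, 2764, 2787
Retained (n=8): Σ = 8091
Mean = 8091/8 = 1011.3750

1011.4 ms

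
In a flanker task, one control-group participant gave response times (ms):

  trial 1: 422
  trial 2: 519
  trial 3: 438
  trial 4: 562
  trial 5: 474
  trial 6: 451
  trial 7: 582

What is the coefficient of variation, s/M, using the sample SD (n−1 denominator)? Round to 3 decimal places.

n = 7, Σ = 3448, M = 492.5714
Σ(x−M)² = 23547.714; s = √(23547.714/6) = 62.6468
CV = 62.6468 / 492.5714 = 0.12718

0.127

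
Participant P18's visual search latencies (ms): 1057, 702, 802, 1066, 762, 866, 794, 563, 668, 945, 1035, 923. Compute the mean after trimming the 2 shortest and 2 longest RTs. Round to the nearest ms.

854 ms

Sorted: 563, 668, 702, 762, 794, 802, 866, 923, 945, 1035, 1057, 1066
Drop lowest 2 (563, 668) and highest 2 (1057, 1066)
Remaining (n=8): Σ = 6829, mean = 6829/8 = 853.625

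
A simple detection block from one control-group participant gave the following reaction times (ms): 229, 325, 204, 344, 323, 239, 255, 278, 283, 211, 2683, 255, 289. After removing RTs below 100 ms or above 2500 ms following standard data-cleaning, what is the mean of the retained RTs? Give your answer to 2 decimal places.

269.58 ms

Excluded: 2683
Retained (n=12): Σ = 3235
Mean = 3235/12 = 269.5833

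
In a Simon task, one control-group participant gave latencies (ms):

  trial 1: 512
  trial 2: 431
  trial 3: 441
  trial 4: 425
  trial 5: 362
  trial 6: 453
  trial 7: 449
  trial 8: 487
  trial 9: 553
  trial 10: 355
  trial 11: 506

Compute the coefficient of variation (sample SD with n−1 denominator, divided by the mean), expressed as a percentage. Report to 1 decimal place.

13.4%

n = 11, Σ = 4974, M = 452.1818
Σ(x−M)² = 36751.636; s = √(36751.636/10) = 60.6231
CV = 60.6231 / 452.1818 = 0.13407 = 13.407%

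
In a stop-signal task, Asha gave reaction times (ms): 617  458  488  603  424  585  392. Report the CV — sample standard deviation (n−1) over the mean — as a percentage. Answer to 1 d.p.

n = 7, Σ = 3567, M = 509.5714
Σ(x−M)² = 50229.714; s = √(50229.714/6) = 91.4966
CV = 91.4966 / 509.5714 = 0.17956 = 17.956%

18.0%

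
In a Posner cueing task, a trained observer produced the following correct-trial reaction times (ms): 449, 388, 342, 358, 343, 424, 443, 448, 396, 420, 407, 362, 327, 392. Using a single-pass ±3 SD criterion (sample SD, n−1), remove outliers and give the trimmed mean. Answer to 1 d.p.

n = 14, ΣRT = 5499, M = 392.786
Σ(x−M)² = 22224.36; s = √(22224.36/13) = 41.347
Cutoffs: 392.786 ± 3·41.347 → [268.7, 516.8]
No RTs fall outside the cutoffs; all 14 retained. Mean = 5499/14 = 392.786

392.8 ms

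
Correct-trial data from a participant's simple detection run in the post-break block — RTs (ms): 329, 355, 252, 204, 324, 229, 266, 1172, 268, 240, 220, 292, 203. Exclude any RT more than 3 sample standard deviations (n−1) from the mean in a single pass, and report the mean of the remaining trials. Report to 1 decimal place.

n = 13, ΣRT = 4354, M = 334.923
Σ(x−M)² = 787184.92; s = √(787184.92/12) = 256.123
Cutoffs: 334.923 ± 3·256.123 → [-433.4, 1103.3]
Outside: 1172 → excluded.
Retained (n=12): Σ = 3182, mean = 3182/12 = 265.167

265.2 ms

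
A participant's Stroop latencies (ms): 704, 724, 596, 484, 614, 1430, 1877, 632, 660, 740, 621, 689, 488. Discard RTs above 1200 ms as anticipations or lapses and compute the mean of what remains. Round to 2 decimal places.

632.00 ms

Excluded: 1430, 1877
Retained (n=11): Σ = 6952
Mean = 6952/11 = 632.0000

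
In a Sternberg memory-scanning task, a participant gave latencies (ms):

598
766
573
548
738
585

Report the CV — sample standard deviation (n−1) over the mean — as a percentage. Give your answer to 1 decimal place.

14.6%

n = 6, Σ = 3808, M = 634.6667
Σ(x−M)² = 43051.333; s = √(43051.333/5) = 92.7915
CV = 92.7915 / 634.6667 = 0.14621 = 14.621%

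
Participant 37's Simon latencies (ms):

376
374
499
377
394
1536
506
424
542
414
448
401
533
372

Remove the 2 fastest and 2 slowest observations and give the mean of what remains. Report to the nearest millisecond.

Sorted: 372, 374, 376, 377, 394, 401, 414, 424, 448, 499, 506, 533, 542, 1536
Drop lowest 2 (372, 374) and highest 2 (542, 1536)
Remaining (n=10): Σ = 4372, mean = 4372/10 = 437.200

437 ms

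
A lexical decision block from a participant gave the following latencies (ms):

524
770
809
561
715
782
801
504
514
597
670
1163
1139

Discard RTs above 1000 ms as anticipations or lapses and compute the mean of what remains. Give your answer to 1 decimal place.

658.8 ms

Excluded: 1139, 1163
Retained (n=11): Σ = 7247
Mean = 7247/11 = 658.8182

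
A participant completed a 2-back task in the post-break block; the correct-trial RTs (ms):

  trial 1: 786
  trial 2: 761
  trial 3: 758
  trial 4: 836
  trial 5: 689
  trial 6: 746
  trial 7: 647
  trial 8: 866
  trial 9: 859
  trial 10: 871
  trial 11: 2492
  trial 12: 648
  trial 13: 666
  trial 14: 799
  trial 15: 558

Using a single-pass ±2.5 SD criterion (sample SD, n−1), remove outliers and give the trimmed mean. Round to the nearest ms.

749 ms

n = 15, ΣRT = 12982, M = 865.467
Σ(x−M)² = 2954501.73; s = √(2954501.73/14) = 459.386
Cutoffs: 865.467 ± 2.5·459.386 → [-283.0, 2013.9]
Outside: 2492 → excluded.
Retained (n=14): Σ = 10490, mean = 10490/14 = 749.286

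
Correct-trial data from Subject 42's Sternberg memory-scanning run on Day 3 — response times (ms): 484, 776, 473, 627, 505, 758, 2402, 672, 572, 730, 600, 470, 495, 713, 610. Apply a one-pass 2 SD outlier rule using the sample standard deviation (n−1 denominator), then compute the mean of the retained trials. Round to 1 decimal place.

n = 15, ΣRT = 10887, M = 725.800
Σ(x−M)² = 3168760.40; s = √(3168760.40/14) = 475.752
Cutoffs: 725.800 ± 2·475.752 → [-225.7, 1677.3]
Outside: 2402 → excluded.
Retained (n=14): Σ = 8485, mean = 8485/14 = 606.071

606.1 ms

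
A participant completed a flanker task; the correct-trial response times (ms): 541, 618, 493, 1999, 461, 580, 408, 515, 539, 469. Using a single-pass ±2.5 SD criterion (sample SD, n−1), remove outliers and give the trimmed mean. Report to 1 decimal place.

513.8 ms

n = 10, ΣRT = 6623, M = 662.300
Σ(x−M)² = 2018334.10; s = √(2018334.10/9) = 473.560
Cutoffs: 662.300 ± 2.5·473.560 → [-521.6, 1846.2]
Outside: 1999 → excluded.
Retained (n=9): Σ = 4624, mean = 4624/9 = 513.778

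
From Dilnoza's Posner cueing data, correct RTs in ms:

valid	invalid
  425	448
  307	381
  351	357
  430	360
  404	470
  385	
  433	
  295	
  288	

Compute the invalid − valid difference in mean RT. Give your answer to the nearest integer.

35 ms

M(valid) = 3318/9 = 368.667
M(invalid) = 2016/5 = 403.200
Difference = 403.200 − 368.667 = 34.533 ms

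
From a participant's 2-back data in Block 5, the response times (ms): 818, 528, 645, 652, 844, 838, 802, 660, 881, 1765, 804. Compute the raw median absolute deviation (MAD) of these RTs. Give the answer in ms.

77 ms

Sorted: 528, 645, 652, 660, 802, 804, 818, 838, 844, 881, 1765 → median = 804
|x − 804|: 14, 276, 159, 152, 40, 34, 2, 144, 77, 961, 0
Sorted deviations: 0, 2, 14, 34, 40, 77, 144, 152, 159, 276, 961 → MAD = 77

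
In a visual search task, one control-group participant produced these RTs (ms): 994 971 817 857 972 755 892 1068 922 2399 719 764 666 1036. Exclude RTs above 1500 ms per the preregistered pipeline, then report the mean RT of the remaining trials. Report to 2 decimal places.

Excluded: 2399
Retained (n=13): Σ = 11433
Mean = 11433/13 = 879.4615

879.46 ms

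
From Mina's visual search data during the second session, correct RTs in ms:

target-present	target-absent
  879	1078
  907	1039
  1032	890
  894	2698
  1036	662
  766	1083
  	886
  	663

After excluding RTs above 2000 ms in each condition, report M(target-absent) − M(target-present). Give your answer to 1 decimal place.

target-absent: exclude 2698
M(target-present) = 5514/6 = 919.000
M(target-absent) = 6301/7 = 900.143
Difference = 900.143 − 919.000 = -18.857 ms

-18.9 ms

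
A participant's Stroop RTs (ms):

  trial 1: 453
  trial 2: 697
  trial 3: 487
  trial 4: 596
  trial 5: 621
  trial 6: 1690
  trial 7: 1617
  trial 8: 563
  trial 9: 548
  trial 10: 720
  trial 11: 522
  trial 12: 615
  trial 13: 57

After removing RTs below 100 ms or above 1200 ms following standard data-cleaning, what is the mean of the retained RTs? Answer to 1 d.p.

Excluded: 57, 1617, 1690
Retained (n=10): Σ = 5822
Mean = 5822/10 = 582.2000

582.2 ms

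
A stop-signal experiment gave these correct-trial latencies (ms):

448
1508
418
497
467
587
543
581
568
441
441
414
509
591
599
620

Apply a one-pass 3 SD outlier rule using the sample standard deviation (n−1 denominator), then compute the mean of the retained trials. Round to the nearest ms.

515 ms

n = 16, ΣRT = 9232, M = 577.000
Σ(x−M)² = 999250.00; s = √(999250.00/15) = 258.102
Cutoffs: 577.000 ± 3·258.102 → [-197.3, 1351.3]
Outside: 1508 → excluded.
Retained (n=15): Σ = 7724, mean = 7724/15 = 514.933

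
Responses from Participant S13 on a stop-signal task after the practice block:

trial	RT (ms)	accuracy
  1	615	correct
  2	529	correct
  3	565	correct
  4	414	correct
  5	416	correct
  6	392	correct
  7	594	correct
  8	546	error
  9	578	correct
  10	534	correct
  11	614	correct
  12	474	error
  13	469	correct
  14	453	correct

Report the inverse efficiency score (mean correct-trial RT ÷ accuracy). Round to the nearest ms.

600 ms

Correct trials (n=12): 615, 529, 565, 414, 416, 392, 594, 578, 534, 614, 469, 453
Mean correct RT = 6173/12 = 514.4167 ms
Proportion correct = 12/14
IES = 514.4167 / (12/14) = 600.153 ms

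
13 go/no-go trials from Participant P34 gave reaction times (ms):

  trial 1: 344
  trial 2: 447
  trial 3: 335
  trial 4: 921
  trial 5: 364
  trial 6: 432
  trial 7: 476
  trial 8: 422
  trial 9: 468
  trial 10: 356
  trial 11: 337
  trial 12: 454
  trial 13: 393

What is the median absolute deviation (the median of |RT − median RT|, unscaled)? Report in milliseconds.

54 ms

Sorted: 335, 337, 344, 356, 364, 393, 422, 432, 447, 454, 468, 476, 921 → median = 422
|x − 422|: 78, 25, 87, 499, 58, 10, 54, 0, 46, 66, 85, 32, 29
Sorted deviations: 0, 10, 25, 29, 32, 46, 54, 58, 66, 78, 85, 87, 499 → MAD = 54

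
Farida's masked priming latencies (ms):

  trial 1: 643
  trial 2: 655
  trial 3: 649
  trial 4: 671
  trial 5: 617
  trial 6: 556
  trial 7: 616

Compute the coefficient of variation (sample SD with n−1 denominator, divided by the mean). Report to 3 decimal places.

0.060

n = 7, Σ = 4407, M = 629.5714
Σ(x−M)² = 8675.714; s = √(8675.714/6) = 38.0257
CV = 38.0257 / 629.5714 = 0.06040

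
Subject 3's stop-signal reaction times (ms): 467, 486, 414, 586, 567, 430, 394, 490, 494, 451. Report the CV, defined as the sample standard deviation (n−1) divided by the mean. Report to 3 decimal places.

0.129

n = 10, Σ = 4779, M = 477.9000
Σ(x−M)² = 34354.900; s = √(34354.900/9) = 61.7836
CV = 61.7836 / 477.9000 = 0.12928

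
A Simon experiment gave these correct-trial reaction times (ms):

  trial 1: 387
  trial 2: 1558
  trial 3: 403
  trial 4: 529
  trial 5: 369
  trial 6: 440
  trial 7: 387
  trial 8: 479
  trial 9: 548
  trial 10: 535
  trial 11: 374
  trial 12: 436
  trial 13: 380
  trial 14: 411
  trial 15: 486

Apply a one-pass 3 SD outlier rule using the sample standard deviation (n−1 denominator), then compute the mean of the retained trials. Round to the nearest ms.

n = 15, ΣRT = 7722, M = 514.800
Σ(x−M)² = 1219086.40; s = √(1219086.40/14) = 295.089
Cutoffs: 514.800 ± 3·295.089 → [-370.5, 1400.1]
Outside: 1558 → excluded.
Retained (n=14): Σ = 6164, mean = 6164/14 = 440.286

440 ms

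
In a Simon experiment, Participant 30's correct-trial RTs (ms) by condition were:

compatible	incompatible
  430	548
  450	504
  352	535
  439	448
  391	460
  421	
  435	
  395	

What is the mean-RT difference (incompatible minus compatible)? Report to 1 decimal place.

M(compatible) = 3313/8 = 414.125
M(incompatible) = 2495/5 = 499.000
Difference = 499.000 − 414.125 = 84.875 ms

84.9 ms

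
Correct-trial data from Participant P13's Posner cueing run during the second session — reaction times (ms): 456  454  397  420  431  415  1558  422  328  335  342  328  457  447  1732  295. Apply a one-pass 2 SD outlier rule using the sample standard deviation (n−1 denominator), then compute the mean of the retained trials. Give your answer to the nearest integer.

395 ms

n = 16, ΣRT = 8817, M = 551.062
Σ(x−M)² = 2792640.94; s = √(2792640.94/15) = 431.481
Cutoffs: 551.062 ± 2·431.481 → [-311.9, 1414.0]
Outside: 1558, 1732 → excluded.
Retained (n=14): Σ = 5527, mean = 5527/14 = 394.786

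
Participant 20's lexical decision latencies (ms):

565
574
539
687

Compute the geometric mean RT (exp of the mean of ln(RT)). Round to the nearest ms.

ln(RT): 6.3368, 6.3526, 6.2897, 6.5323
Mean ln(RT) = 25.5115/4 = 6.37788
Geometric mean = exp(6.37788) = 588.68 ms

589 ms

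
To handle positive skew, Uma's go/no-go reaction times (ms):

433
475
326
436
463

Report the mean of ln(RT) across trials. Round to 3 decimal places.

6.047

ln(RT): 6.0707, 6.1633, 5.7869, 6.0776, 6.1377
Σ ln(RT) = 30.2363
Mean = 30.2363/5 = 6.04726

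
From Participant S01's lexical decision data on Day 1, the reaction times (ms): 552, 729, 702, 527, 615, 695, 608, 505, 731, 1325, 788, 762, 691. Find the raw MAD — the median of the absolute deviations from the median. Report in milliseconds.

Sorted: 505, 527, 552, 608, 615, 691, 695, 702, 729, 731, 762, 788, 1325 → median = 695
|x − 695|: 143, 34, 7, 168, 80, 0, 87, 190, 36, 630, 93, 67, 4
Sorted deviations: 0, 4, 7, 34, 36, 67, 80, 87, 93, 143, 168, 190, 630 → MAD = 80

80 ms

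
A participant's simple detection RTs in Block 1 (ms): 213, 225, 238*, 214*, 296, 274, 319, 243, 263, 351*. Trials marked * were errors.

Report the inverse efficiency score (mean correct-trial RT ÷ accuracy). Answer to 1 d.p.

374.1 ms

Correct trials (n=7): 213, 225, 296, 274, 319, 243, 263
Mean correct RT = 1833/7 = 261.8571 ms
Proportion correct = 7/10
IES = 261.8571 / (7/10) = 374.082 ms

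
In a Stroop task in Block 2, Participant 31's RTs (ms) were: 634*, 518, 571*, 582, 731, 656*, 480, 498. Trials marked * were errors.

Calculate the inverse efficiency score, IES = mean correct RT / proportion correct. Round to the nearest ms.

899 ms

Correct trials (n=5): 518, 582, 731, 480, 498
Mean correct RT = 2809/5 = 561.8000 ms
Proportion correct = 5/8
IES = 561.8000 / (5/8) = 898.880 ms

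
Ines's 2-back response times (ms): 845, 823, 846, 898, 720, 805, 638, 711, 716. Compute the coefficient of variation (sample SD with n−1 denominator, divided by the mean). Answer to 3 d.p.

0.109

n = 9, Σ = 7002, M = 778.0000
Σ(x−M)² = 57564.000; s = √(57564.000/8) = 84.8263
CV = 84.8263 / 778.0000 = 0.10903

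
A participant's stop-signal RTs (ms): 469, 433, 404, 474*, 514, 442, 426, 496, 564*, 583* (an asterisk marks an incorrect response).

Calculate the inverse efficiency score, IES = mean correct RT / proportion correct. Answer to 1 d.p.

649.8 ms

Correct trials (n=7): 469, 433, 404, 514, 442, 426, 496
Mean correct RT = 3184/7 = 454.8571 ms
Proportion correct = 7/10
IES = 454.8571 / (7/10) = 649.796 ms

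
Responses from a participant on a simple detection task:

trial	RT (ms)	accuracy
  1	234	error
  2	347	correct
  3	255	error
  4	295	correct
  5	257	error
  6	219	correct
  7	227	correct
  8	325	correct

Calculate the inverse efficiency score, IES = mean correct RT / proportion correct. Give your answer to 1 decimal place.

Correct trials (n=5): 347, 295, 219, 227, 325
Mean correct RT = 1413/5 = 282.6000 ms
Proportion correct = 5/8
IES = 282.6000 / (5/8) = 452.160 ms

452.2 ms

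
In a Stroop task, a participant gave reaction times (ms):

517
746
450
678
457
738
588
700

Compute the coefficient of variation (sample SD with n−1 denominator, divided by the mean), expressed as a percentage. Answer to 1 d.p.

n = 8, Σ = 4874, M = 609.2500
Σ(x−M)² = 105741.500; s = √(105741.500/7) = 122.9062
CV = 122.9062 / 609.2500 = 0.20173 = 20.173%

20.2%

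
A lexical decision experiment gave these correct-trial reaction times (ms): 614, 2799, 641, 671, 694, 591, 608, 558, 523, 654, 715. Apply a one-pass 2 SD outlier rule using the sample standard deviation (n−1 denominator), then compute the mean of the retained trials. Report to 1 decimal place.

n = 11, ΣRT = 9068, M = 824.364
Σ(x−M)² = 4321604.55; s = √(4321604.55/10) = 657.389
Cutoffs: 824.364 ± 2·657.389 → [-490.4, 2139.1]
Outside: 2799 → excluded.
Retained (n=10): Σ = 6269, mean = 6269/10 = 626.900

626.9 ms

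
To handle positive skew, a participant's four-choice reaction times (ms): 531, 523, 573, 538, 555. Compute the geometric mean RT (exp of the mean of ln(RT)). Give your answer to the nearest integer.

544 ms

ln(RT): 6.2748, 6.2596, 6.3509, 6.2879, 6.3190
Mean ln(RT) = 31.4921/5 = 6.29841
Geometric mean = exp(6.29841) = 543.71 ms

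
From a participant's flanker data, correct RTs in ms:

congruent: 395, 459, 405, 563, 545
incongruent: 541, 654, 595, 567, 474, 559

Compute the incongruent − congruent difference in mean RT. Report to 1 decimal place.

91.6 ms

M(congruent) = 2367/5 = 473.400
M(incongruent) = 3390/6 = 565.000
Difference = 565.000 − 473.400 = 91.600 ms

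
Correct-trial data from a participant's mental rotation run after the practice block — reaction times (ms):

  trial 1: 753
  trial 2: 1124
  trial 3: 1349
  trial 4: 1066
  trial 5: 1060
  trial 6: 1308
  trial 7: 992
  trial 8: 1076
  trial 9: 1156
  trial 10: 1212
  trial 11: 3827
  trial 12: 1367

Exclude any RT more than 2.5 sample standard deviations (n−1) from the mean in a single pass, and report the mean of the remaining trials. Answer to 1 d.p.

n = 12, ΣRT = 16290, M = 1357.500
Σ(x−M)² = 6969069.00; s = √(6969069.00/11) = 795.960
Cutoffs: 1357.500 ± 2.5·795.960 → [-632.4, 3347.4]
Outside: 3827 → excluded.
Retained (n=11): Σ = 12463, mean = 12463/11 = 1133.000

1133.0 ms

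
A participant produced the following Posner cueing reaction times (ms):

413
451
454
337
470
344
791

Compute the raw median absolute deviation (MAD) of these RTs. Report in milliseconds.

38 ms

Sorted: 337, 344, 413, 451, 454, 470, 791 → median = 451
|x − 451|: 38, 0, 3, 114, 19, 107, 340
Sorted deviations: 0, 3, 19, 38, 107, 114, 340 → MAD = 38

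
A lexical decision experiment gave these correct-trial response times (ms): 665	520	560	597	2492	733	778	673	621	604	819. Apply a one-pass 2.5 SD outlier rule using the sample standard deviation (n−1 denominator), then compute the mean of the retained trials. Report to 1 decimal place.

n = 11, ΣRT = 9062, M = 823.818
Σ(x−M)² = 3143977.64; s = √(3143977.64/10) = 560.712
Cutoffs: 823.818 ± 2.5·560.712 → [-578.0, 2225.6]
Outside: 2492 → excluded.
Retained (n=10): Σ = 6570, mean = 6570/10 = 657.000

657.0 ms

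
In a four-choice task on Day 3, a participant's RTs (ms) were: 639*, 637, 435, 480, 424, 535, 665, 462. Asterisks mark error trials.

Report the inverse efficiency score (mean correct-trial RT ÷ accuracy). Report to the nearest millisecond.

594 ms

Correct trials (n=7): 637, 435, 480, 424, 535, 665, 462
Mean correct RT = 3638/7 = 519.7143 ms
Proportion correct = 7/8
IES = 519.7143 / (7/8) = 593.959 ms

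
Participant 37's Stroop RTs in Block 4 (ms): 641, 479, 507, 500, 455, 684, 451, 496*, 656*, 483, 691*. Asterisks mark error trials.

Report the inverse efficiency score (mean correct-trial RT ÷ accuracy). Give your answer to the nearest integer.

722 ms

Correct trials (n=8): 641, 479, 507, 500, 455, 684, 451, 483
Mean correct RT = 4200/8 = 525.0000 ms
Proportion correct = 8/11
IES = 525.0000 / (8/11) = 721.875 ms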